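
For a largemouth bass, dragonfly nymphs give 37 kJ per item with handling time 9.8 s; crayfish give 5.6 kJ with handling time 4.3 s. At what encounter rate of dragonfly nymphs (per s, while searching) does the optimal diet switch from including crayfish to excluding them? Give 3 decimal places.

0.054 per s

The zero-one rule: include crayfish iff E₂/h₂ > λE₁/(1+λh₁). Equality gives the switch point.
λE₁h₂ = E₂ + λE₂h₁ ⇒ λ = E₂/(E₁h₂ − E₂h₁) = 5.6/(159.1 − 54.88) = 0.05373 per s.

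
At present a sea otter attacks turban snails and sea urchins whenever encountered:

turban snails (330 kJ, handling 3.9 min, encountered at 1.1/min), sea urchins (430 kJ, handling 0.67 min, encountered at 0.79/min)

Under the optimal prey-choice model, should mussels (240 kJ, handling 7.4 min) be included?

Intake rate on the current diet: R = (1.1×330 + 0.79×430) / (1 + 1.1×3.9 + 0.79×0.67) = 702.7/5.819 = 120.8 kJ/min.
Profitability of mussels: 240/7.4 = 32.43 kJ/min.
Since 32.43 < R, time spent handling mussels is better spent searching.

No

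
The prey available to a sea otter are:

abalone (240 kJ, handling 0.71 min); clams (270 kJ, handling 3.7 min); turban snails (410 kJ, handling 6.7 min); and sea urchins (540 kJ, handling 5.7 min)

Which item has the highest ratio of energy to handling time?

In descending order of E/h:
abalone: 240/0.71 = 338 kJ/min
sea urchins: 540/5.7 = 94.7 kJ/min
clams: 270/3.7 = 73 kJ/min
turban snails: 410/6.7 = 61.2 kJ/min

abalone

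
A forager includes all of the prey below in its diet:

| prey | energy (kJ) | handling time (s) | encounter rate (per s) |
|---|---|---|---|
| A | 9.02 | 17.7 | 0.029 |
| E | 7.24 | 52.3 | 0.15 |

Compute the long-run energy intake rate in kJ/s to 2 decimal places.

0.14 kJ/s

R = (0.029×9.02 + 0.15×7.24) / (1 + 0.029×17.7 + 0.15×52.3) = 1.348/9.358 = 0.144 kJ/s.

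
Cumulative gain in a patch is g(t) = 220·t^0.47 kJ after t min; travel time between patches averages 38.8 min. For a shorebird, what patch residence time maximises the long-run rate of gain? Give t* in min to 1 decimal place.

34.4 min

Optimal t* satisfies g'(t*) = g(t*)/(T + t*).
g'(t) = 0.47·220·t^-0.53. Setting 0.47·220·t^-0.53 = 220·t^0.47/(38.8+t) gives 0.47(38.8+t) = t, so 0.53·t = 0.47×38.8.
t* = 0.47×38.8/0.53 = 34.41 min.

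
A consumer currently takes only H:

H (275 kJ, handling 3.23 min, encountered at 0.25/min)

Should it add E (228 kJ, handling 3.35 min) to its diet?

On H alone, R = ΣλE/(1+Σλh) = 68.75/1.808 = 38.04 kJ/min.
Profitability of E: 228/3.35 = 68.06 kJ/min.
Since 68.06 > R, including E increases the long-run rate.

Yes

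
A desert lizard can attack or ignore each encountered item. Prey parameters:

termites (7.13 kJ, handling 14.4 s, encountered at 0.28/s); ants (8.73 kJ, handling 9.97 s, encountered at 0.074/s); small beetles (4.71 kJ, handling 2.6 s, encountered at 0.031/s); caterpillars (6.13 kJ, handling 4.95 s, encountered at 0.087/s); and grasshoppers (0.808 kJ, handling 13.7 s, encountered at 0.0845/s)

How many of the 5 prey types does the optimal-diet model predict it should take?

3

Rank by E/h (kJ/s): small beetles 1.81, caterpillars 1.24, ants 0.876, termites 0.495, grasshoppers 0.059. Include each in turn until the next type's E/h falls below the running intake rate.
Rate on top 1: 0.1351. caterpillars: 1.24 > 0.1351 → include.
Rate on top 2: 0.4495. ants: 0.876 > 0.4495 → include.
Rate on top 3: 0.5893. termites: 0.495 < 0.5893 → exclude; stop.
Optimal diet: small beetles, caterpillars, ants — 3 of 5 types.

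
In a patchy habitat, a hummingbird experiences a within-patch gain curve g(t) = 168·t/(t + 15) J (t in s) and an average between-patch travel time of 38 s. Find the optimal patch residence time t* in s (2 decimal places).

23.87 s

Maximise g(t)/(T+t): set derivative to zero → g'(t)(T+t) = g(t).
g'(t) = 168·15/(t + 15)². Setting 168·15/(t+15)² = 168t/[(t+15)(38+t)] gives 15(38+t) = t(t+15), so t² = 15×38 = 570.
t* = √570 = 23.87 s.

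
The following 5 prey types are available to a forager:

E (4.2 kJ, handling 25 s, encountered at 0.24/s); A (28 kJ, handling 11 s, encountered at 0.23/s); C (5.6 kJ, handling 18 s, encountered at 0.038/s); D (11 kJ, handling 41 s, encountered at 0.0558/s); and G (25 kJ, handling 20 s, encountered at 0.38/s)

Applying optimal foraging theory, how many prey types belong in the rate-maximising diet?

1

Profitabilities (E/h, kJ/s): A 2.55, G 1.25, C 0.311, D 0.268, E 0.168. Add prey in this order while the next type's profitability exceeds the intake rate on those already taken.
Rate on top 1: 1.824. G: 1.25 < 1.824 → exclude; stop.
Optimal diet: A — 1 of 5 types.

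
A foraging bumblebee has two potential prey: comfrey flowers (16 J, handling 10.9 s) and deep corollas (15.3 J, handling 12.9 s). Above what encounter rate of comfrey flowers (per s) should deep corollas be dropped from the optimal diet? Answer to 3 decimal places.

Drop deep corollas once their profitability E₂/h₂ falls below the rate achievable on comfrey flowers alone: E₂/h₂ = λE₁/(1 + λh₁).
Solve for λ: λE₁h₂ = E₂(1 + λh₁) → λ(E₁h₂ − E₂h₁) = E₂ → λ = E₂/(E₁h₂ − E₂h₁).
λ = 15.3/(16×12.9 − 15.3×10.9) = 15.3/39.63 = 0.3861 per s.

0.386 per s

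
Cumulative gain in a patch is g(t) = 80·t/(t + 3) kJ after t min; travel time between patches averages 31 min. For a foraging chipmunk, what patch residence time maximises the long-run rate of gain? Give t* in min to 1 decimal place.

9.6 min

Maximise g(t)/(T+t): set derivative to zero → g'(t)(T+t) = g(t).
g'(t) = 80·3/(t + 3)². Setting 80·3/(t+3)² = 80t/[(t+3)(31+t)] gives 3(31+t) = t(t+3), so t² = 3×31 = 93.
t* = √93 = 9.644 min.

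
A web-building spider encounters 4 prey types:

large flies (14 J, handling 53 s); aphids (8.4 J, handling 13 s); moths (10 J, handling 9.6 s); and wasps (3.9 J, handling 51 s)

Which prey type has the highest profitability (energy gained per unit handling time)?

moths

In descending order of E/h:
moths: 10/9.6 = 1.04 J/s
aphids: 8.4/13 = 0.646 J/s
large flies: 14/53 = 0.264 J/s
wasps: 3.9/51 = 0.0765 J/s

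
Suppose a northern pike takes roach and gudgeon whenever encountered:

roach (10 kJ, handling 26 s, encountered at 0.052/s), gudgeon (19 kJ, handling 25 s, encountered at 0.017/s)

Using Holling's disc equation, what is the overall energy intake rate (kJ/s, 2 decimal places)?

R = Σλ_iE_i / (1 + Σλ_ih_i)
Numerator: 0.052×10 + 0.017×19 = 0.843
Denominator: 1 + 0.052×26 + 0.017×25 = 2.777
R = 0.843/2.777 = 0.3036 kJ/s

0.30 kJ/s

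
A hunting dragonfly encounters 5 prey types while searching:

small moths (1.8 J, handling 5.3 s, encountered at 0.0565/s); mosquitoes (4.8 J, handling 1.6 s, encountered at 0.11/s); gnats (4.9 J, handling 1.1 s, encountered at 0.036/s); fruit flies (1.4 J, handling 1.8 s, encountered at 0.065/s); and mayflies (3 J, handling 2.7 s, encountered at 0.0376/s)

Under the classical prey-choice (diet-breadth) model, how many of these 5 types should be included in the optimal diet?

4

Rank by E/h (J/s): gnats 4.45, mosquitoes 3, mayflies 1.11, fruit flies 0.778, small moths 0.34. Include each in turn until the next type's E/h falls below the running intake rate.
Rate on top 1: 0.1697. mosquitoes: 3 > 0.1697 → include.
Rate on top 2: 0.5795. mayflies: 1.11 > 0.5795 → include.
Rate on top 3: 0.6204. fruit flies: 0.778 > 0.6204 → include.
Rate on top 4: 0.6333. small moths: 0.34 < 0.6333 → exclude; stop.
Optimal diet: gnats, mosquitoes, mayflies, fruit flies — 4 of 5 types.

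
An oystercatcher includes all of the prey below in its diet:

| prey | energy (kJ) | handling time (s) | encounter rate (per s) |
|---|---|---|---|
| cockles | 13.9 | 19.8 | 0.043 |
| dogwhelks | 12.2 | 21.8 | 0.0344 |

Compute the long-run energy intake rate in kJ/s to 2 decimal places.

0.39 kJ/s

R = (0.043×13.9 + 0.0344×12.2) / (1 + 0.043×19.8 + 0.0344×21.8) = 1.017/2.601 = 0.3911 kJ/s.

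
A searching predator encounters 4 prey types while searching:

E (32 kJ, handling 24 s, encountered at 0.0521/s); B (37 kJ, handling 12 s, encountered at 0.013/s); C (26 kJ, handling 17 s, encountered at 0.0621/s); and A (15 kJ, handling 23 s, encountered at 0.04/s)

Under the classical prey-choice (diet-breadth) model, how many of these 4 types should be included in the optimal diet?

Profitabilities (E/h, kJ/s): B 3.08, C 1.53, E 1.33, A 0.652. Add prey in this order while the next type's profitability exceeds the intake rate on those already taken.
Rate on top 1: 0.4161. C: 1.53 > 0.4161 → include.
Rate on top 2: 0.9475. E: 1.33 > 0.9475 → include.
Rate on top 3: 1.087. A: 0.652 < 1.087 → exclude; stop.
Optimal diet: B, C, E — 3 of 4 types.

3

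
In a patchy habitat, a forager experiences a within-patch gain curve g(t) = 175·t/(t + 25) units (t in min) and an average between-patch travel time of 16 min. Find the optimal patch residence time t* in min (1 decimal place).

20.0 min

Maximise g(t)/(T+t): set derivative to zero → g'(t)(T+t) = g(t).
g'(t) = 175·25/(t + 25)². Setting 175·25/(t+25)² = 175t/[(t+25)(16+t)] gives 25(16+t) = t(t+25), so t² = 25×16 = 400.
t* = √400 = 20 min.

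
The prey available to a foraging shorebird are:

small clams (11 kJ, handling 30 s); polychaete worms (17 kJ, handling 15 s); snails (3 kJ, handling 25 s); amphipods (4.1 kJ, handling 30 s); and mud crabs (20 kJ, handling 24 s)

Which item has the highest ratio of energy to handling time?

polychaete worms

In descending order of E/h:
polychaete worms: 17/15 = 1.13 kJ/s
mud crabs: 20/24 = 0.833 kJ/s
small clams: 11/30 = 0.367 kJ/s
amphipods: 4.1/30 = 0.137 kJ/s
snails: 3/25 = 0.12 kJ/s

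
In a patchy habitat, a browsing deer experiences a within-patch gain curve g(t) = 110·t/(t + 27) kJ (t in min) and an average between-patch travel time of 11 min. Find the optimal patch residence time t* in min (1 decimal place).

17.2 min

Optimal t* satisfies g'(t*) = g(t*)/(T + t*).
g'(t) = 110·27/(t + 27)². Setting 110·27/(t+27)² = 110t/[(t+27)(11+t)] gives 27(11+t) = t(t+27), so t² = 27×11 = 297.
t* = √297 = 17.23 min.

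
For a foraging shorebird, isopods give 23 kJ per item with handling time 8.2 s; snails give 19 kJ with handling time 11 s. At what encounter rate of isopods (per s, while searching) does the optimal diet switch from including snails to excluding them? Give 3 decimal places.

0.195 per s

At the threshold, the rate on isopods alone equals the profitability of snails: λ·23/(1 + λ·8.2) = 19/11 = 1.727.
Rearranging, λ(23 − 1.727×8.2) = 1.727, so λ = 1.727/8.836 = 0.1955 per s.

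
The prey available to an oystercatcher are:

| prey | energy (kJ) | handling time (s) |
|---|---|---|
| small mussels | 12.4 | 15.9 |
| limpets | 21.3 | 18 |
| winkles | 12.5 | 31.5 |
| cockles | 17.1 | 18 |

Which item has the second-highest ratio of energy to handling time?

Profitability E/h (kJ/s): small mussels = 12.4/15.9 = 0.78, limpets = 21.3/18 = 1.18, winkles = 12.5/31.5 = 0.397, cockles = 17.1/18 = 0.95.
Ranked: limpets > cockles > small mussels > winkles.

cockles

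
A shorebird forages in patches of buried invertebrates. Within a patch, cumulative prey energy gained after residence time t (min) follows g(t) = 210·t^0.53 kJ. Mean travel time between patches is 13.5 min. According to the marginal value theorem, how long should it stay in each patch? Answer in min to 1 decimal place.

15.2 min

Optimal t* satisfies g'(t*) = g(t*)/(T + t*).
g'(t) = 0.53·210·t^-0.47. Setting 0.53·210·t^-0.47 = 210·t^0.53/(13.5+t) gives 0.53(13.5+t) = t, so 0.47·t = 0.53×13.5.
t* = 0.53×13.5/0.47 = 15.22 min.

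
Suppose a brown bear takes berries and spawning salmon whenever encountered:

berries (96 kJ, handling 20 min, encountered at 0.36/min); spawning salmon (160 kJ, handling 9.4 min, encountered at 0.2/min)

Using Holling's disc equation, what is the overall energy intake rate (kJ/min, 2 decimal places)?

6.60 kJ/min

R = Σλ_iE_i / (1 + Σλ_ih_i)
Numerator: 0.36×96 + 0.2×160 = 66.56
Denominator: 1 + 0.36×20 + 0.2×9.4 = 10.08
R = 66.56/10.08 = 6.603 kJ/min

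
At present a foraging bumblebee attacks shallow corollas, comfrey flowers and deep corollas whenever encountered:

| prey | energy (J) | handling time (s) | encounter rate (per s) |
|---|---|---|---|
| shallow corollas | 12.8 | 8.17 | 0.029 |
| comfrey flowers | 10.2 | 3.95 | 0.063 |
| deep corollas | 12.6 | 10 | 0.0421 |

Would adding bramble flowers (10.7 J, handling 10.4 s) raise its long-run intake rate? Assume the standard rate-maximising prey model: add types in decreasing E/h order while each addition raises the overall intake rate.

Yes

On shallow corollas, comfrey flowers and deep corollas alone, R = ΣλE/(1+Σλh) = 1.544/1.907 = 0.8099 J/s.
Profitability of bramble flowers: 10.7/10.4 = 1.029 J/s.
Since 1.029 > R, including bramble flowers increases the long-run rate.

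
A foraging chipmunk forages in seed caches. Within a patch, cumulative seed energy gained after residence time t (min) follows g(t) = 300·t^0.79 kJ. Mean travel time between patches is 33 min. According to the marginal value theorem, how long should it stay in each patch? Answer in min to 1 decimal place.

Maximise g(t)/(T+t): set derivative to zero → g'(t)(T+t) = g(t).
g'(t) = 0.79·300·t^-0.21. Setting 0.79·300·t^-0.21 = 300·t^0.79/(33+t) gives 0.79(33+t) = t, so 0.21·t = 0.79×33.
t* = 0.79×33/0.21 = 124.1 min.

124.1 min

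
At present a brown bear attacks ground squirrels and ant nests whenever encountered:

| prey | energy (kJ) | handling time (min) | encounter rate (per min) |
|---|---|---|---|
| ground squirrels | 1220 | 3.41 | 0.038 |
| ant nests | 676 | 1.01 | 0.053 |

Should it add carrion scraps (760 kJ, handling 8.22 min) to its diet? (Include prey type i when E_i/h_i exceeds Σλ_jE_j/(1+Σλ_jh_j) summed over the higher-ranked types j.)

On ground squirrels and ant nests alone, R = ΣλE/(1+Σλh) = 82.19/1.183 = 69.47 kJ/min.
Profitability of carrion scraps: 760/8.22 = 92.46 kJ/min.
Since 92.46 > R, including carrion scraps increases the long-run rate.

Yes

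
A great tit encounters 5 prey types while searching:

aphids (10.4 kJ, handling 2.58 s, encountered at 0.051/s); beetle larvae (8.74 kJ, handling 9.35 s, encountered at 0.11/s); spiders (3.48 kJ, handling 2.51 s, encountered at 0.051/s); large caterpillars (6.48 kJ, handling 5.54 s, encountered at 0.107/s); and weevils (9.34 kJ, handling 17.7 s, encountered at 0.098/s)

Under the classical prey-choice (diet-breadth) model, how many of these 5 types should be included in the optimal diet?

E/h in descending order: aphids 4.03, spiders 1.39, large caterpillars 1.17, beetle larvae 0.935, weevils 0.528 kJ/s. The optimal diet is the largest prefix of this list for which every included type satisfies E_i/h_i > R on the types above it.
Rate on top 1: 0.4687. spiders: 1.39 > 0.4687 → include.
Rate on top 2: 0.562. large caterpillars: 1.17 > 0.562 → include.
Rate on top 3: 0.7565. beetle larvae: 0.935 > 0.7565 → include.
Rate on top 4: 0.8201. weevils: 0.528 < 0.8201 → exclude; stop.
Optimal diet: aphids, spiders, large caterpillars, beetle larvae — 4 of 5 types.

4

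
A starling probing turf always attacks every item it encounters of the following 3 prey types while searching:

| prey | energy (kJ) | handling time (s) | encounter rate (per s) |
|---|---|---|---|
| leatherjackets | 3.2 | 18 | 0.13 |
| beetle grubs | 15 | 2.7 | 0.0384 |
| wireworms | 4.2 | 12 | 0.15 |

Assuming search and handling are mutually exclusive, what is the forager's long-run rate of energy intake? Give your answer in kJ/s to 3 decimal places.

0.309 kJ/s

Energy encountered per unit search time: 0.13×3.2 + 0.0384×15 + 0.15×4.2 = 1.622 kJ/s.
Handling time per unit search time: 0.13×18 + 0.0384×2.7 + 0.15×12 = 4.244.
Rate = 1.622/(1 + 4.244) = 0.3093 kJ/s.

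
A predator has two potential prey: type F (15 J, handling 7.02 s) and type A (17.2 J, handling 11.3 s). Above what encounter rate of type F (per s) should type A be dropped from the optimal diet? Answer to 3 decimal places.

0.353 per s

At the threshold, the rate on type F alone equals the profitability of type A: λ·15/(1 + λ·7.02) = 17.2/11.3 = 1.522.
Rearranging, λ(15 − 1.522×7.02) = 1.522, so λ = 1.522/4.315 = 0.3528 per s.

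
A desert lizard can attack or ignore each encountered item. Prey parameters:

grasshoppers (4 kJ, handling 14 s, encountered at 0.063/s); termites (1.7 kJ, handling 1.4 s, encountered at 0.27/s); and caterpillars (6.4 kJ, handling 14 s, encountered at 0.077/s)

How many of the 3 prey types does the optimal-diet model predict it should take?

2

Rank by E/h (kJ/s): termites 1.21, caterpillars 0.457, grasshoppers 0.286. Include each in turn until the next type's E/h falls below the running intake rate.
Rate on top 1: 0.3331. caterpillars: 0.457 > 0.3331 → include.
Rate on top 2: 0.3875. grasshoppers: 0.286 < 0.3875 → exclude; stop.
Optimal diet: termites, caterpillars — 2 of 3 types.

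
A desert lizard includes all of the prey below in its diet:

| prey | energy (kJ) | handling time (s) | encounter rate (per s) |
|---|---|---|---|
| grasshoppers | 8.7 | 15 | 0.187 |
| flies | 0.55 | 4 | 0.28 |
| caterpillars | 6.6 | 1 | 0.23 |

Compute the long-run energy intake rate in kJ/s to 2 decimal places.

R = (0.187×8.7 + 0.28×0.55 + 0.23×6.6) / (1 + 0.187×15 + 0.28×4 + 0.23×1) = 3.299/5.155 = 0.6399 kJ/s.

0.64 kJ/s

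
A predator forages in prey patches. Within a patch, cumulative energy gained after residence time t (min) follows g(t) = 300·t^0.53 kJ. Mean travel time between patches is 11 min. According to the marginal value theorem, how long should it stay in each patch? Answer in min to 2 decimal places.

Optimal t* satisfies g'(t*) = g(t*)/(T + t*).
g'(t) = 0.53·300·t^-0.47. Setting 0.53·300·t^-0.47 = 300·t^0.53/(11+t) gives 0.53(11+t) = t, so 0.47·t = 0.53×11.
t* = 0.53×11/0.47 = 12.4 min.

12.40 min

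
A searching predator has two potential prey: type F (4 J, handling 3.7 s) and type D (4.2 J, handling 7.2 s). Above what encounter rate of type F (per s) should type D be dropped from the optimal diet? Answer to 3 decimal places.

0.317 per s

The zero-one rule: include type D iff E₂/h₂ > λE₁/(1+λh₁). Equality gives the switch point.
λE₁h₂ = E₂ + λE₂h₁ ⇒ λ = E₂/(E₁h₂ − E₂h₁) = 4.2/(28.8 − 15.54) = 0.3167 per s.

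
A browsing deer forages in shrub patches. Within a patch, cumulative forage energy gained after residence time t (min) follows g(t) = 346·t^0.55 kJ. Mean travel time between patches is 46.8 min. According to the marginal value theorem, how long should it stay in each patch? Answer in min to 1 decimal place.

57.2 min

Maximise g(t)/(T+t): set derivative to zero → g'(t)(T+t) = g(t).
g'(t) = 0.55·346·t^-0.45. Setting 0.55·346·t^-0.45 = 346·t^0.55/(46.8+t) gives 0.55(46.8+t) = t, so 0.45·t = 0.55×46.8.
t* = 0.55×46.8/0.45 = 57.2 min.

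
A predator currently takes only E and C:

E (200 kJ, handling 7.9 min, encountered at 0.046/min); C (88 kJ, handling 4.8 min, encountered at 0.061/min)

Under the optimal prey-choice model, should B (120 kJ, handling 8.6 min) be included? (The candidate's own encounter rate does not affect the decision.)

On E and C alone, R = ΣλE/(1+Σλh) = 14.57/1.656 = 8.796 kJ/min.
B: E/h = 120/8.6 = 13.95 kJ/min.
13.95 > 8.796, so adding B raises the average — include it.

Yes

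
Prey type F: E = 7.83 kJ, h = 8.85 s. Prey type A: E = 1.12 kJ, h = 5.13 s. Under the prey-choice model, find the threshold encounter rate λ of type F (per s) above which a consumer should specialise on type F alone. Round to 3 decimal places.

At the threshold, the rate on type F alone equals the profitability of type A: λ·7.83/(1 + λ·8.85) = 1.12/5.13 = 0.2183.
Rearranging, λ(7.83 − 0.2183×8.85) = 0.2183, so λ = 0.2183/5.898 = 0.03702 per s.

0.037 per s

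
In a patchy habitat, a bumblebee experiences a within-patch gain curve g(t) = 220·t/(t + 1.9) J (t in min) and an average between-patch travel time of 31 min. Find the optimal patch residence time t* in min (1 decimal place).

Optimal t* satisfies g'(t*) = g(t*)/(T + t*).
g'(t) = 220·1.9/(t + 1.9)². Setting 220·1.9/(t+1.9)² = 220t/[(t+1.9)(31+t)] gives 1.9(31+t) = t(t+1.9), so t² = 1.9×31 = 58.9.
t* = √58.9 = 7.675 min.

7.7 min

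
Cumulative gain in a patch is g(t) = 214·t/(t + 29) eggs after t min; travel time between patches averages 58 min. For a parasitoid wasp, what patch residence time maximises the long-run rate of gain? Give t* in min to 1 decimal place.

By the marginal value theorem, leave when the instantaneous gain rate g'(t) equals the habitat-wide average g(t)/(T + t).
g'(t) = 214·29/(t + 29)². Setting 214·29/(t+29)² = 214t/[(t+29)(58+t)] gives 29(58+t) = t(t+29), so t² = 29×58 = 1682.
t* = √1682 = 41.01 min.

41.0 min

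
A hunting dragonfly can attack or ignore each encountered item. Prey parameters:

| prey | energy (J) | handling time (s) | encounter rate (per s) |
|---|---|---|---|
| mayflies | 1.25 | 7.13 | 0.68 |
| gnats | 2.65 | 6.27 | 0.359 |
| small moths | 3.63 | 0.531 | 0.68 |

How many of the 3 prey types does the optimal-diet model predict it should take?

E/h in descending order: small moths 6.84, gnats 0.423, mayflies 0.175 J/s. The optimal diet is the largest prefix of this list for which every included type satisfies E_i/h_i > R on the types above it.
Rate on top 1: 1.814. gnats: 0.423 < 1.814 → exclude; stop.
Optimal diet: small moths — 1 of 3 types.

1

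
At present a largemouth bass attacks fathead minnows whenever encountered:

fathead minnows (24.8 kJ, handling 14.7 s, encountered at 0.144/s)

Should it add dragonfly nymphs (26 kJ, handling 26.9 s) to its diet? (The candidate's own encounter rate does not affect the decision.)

Current rate: (0.144×24.8)/(1 + 0.144×14.7) = 1.146 kJ/s.
dragonfly nymphs: E/h = 26/26.9 = 0.9665 kJ/s.
0.9665 < 1.146, so adding dragonfly nymphs would lower the average — exclude it.

No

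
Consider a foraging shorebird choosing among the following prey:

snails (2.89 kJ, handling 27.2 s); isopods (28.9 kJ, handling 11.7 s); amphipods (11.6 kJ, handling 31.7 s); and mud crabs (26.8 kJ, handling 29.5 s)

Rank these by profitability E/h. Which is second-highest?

mud crabs

Profitability E/h (kJ/s): snails = 2.89/27.2 = 0.106, isopods = 28.9/11.7 = 2.47, amphipods = 11.6/31.7 = 0.366, mud crabs = 26.8/29.5 = 0.908.
Ranked: isopods > mud crabs > amphipods > snails.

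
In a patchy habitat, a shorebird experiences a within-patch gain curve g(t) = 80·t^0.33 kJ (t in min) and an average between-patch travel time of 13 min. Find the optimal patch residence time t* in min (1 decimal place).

By the marginal value theorem, leave when the instantaneous gain rate g'(t) equals the habitat-wide average g(t)/(T + t).
g'(t) = 0.33·80·t^-0.67. Setting 0.33·80·t^-0.67 = 80·t^0.33/(13+t) gives 0.33(13+t) = t, so 0.67·t = 0.33×13.
t* = 0.33×13/0.67 = 6.403 min.

6.4 min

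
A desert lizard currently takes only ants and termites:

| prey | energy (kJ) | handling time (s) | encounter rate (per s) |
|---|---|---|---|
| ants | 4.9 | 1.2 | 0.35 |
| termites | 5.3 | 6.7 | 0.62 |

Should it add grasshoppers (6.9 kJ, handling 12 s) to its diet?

On ants and termites alone, R = ΣλE/(1+Σλh) = 5.001/5.574 = 0.8972 kJ/s.
Profitability of grasshoppers: 6.9/12 = 0.575 kJ/s.
Since 0.575 < R, time spent handling grasshoppers is better spent searching.

No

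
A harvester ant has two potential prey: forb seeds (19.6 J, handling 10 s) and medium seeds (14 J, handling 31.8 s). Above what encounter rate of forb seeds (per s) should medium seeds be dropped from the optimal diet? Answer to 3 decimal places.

0.029 per s

The zero-one rule: include medium seeds iff E₂/h₂ > λE₁/(1+λh₁). Equality gives the switch point.
λE₁h₂ = E₂ + λE₂h₁ ⇒ λ = E₂/(E₁h₂ − E₂h₁) = 14/(623.3 − 140) = 0.02897 per s.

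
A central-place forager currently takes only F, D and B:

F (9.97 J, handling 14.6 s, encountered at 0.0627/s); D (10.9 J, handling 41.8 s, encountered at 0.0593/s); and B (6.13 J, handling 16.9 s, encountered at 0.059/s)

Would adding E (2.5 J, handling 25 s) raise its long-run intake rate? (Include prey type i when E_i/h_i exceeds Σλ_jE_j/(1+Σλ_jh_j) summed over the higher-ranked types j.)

On F, D and B alone, R = ΣλE/(1+Σλh) = 1.633/5.391 = 0.3029 J/s.
E: E/h = 2.5/25 = 0.1 J/s.
Since 0.1 < R, time spent handling E is better spent searching.

No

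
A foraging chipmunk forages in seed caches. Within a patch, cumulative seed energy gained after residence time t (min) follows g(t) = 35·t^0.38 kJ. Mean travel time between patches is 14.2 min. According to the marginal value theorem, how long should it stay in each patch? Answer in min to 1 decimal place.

Optimal t* satisfies g'(t*) = g(t*)/(T + t*).
g'(t) = 0.38·35·t^-0.62. Setting 0.38·35·t^-0.62 = 35·t^0.38/(14.2+t) gives 0.38(14.2+t) = t, so 0.62·t = 0.38×14.2.
t* = 0.38×14.2/0.62 = 8.703 min.

8.7 min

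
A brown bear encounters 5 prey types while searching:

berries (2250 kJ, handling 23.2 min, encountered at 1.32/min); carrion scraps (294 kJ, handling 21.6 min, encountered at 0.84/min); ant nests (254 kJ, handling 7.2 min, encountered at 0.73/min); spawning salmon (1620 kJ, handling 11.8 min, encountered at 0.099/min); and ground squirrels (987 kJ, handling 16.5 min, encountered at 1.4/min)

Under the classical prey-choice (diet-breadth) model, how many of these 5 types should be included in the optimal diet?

Rank by E/h (kJ/min): spawning salmon 137, berries 97, ground squirrels 59.8, ant nests 35.3, carrion scraps 13.6. Include each in turn until the next type's E/h falls below the running intake rate.
Rate on top 1: 73.97. berries: 97 > 73.97 → include.
Rate on top 2: 95.46. ground squirrels: 59.8 < 95.46 → exclude; stop.
Optimal diet: spawning salmon, berries — 2 of 5 types.

2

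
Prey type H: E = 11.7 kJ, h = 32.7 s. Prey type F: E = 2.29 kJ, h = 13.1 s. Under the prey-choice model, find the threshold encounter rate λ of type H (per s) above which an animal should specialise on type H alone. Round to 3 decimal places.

The zero-one rule: include type F iff E₂/h₂ > λE₁/(1+λh₁). Equality gives the switch point.
λE₁h₂ = E₂ + λE₂h₁ ⇒ λ = E₂/(E₁h₂ − E₂h₁) = 2.29/(153.3 − 74.88) = 0.02921 per s.

0.029 per s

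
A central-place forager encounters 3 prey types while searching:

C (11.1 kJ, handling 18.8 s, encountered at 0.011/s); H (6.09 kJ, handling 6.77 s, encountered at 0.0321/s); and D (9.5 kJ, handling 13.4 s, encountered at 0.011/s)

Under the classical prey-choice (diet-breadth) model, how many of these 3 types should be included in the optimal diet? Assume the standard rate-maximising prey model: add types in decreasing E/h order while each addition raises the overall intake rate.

3

E/h in descending order: H 0.9, D 0.709, C 0.59 kJ/s. The optimal diet is the largest prefix of this list for which every included type satisfies E_i/h_i > R on the types above it.
Rate on top 1: 0.1606. D: 0.709 > 0.1606 → include.
Rate on top 2: 0.2198. C: 0.59 > 0.2198 → include.
Optimal diet: H, D, C — 3 of 3 types.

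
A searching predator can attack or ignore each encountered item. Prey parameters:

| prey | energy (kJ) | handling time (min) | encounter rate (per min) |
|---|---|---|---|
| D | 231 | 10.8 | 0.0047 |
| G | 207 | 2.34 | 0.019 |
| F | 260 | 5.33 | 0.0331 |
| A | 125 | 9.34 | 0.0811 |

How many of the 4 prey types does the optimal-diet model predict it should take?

E/h in descending order: G 88.5, F 48.8, D 21.4, A 13.4 kJ/min. The optimal diet is the largest prefix of this list for which every included type satisfies E_i/h_i > R on the types above it.
Rate on top 1: 3.766. F: 48.8 > 3.766 → include.
Rate on top 2: 10.27. D: 21.4 > 10.27 → include.
Rate on top 3: 10.71. A: 13.4 > 10.71 → include.
Optimal diet: G, F, D, A — 4 of 4 types.

4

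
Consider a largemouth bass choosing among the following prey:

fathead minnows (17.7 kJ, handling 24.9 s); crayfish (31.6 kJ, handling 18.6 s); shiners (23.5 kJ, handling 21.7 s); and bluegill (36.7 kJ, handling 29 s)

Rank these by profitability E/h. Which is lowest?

Profitability E/h (kJ/s): fathead minnows = 17.7/24.9 = 0.711, crayfish = 31.6/18.6 = 1.7, shiners = 23.5/21.7 = 1.08, bluegill = 36.7/29 = 1.27.
Ranked: crayfish > bluegill > shiners > fathead minnows.

fathead minnows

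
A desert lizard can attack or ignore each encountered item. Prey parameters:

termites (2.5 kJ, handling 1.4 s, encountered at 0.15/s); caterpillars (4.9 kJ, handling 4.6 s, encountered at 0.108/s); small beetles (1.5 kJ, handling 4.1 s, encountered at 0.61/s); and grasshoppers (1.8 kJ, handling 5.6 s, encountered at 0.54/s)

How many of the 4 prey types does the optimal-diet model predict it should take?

2

Profitabilities (E/h, kJ/s): termites 1.79, caterpillars 1.07, small beetles 0.366, grasshoppers 0.321. Add prey in this order while the next type's profitability exceeds the intake rate on those already taken.
Rate on top 1: 0.3099. caterpillars: 1.07 > 0.3099 → include.
Rate on top 2: 0.5298. small beetles: 0.366 < 0.5298 → exclude; stop.
Optimal diet: termites, caterpillars — 2 of 4 types.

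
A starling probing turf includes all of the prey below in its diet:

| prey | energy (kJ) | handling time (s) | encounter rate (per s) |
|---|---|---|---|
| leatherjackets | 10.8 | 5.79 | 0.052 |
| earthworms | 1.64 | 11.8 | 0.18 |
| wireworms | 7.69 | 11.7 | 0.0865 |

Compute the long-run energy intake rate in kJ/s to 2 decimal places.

Energy encountered per unit search time: 0.052×10.8 + 0.18×1.64 + 0.0865×7.69 = 1.522 kJ/s.
Handling time per unit search time: 0.052×5.79 + 0.18×11.8 + 0.0865×11.7 = 3.437.
Rate = 1.522/(1 + 3.437) = 0.343 kJ/s.

0.34 kJ/s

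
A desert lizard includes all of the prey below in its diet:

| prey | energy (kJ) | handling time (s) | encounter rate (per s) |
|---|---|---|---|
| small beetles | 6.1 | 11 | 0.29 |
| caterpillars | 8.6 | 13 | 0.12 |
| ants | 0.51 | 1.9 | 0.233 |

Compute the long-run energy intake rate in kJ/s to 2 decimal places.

0.47 kJ/s

R = Σλ_iE_i / (1 + Σλ_ih_i)
Numerator: 0.29×6.1 + 0.12×8.6 + 0.233×0.51 = 2.92
Denominator: 1 + 0.29×11 + 0.12×13 + 0.233×1.9 = 6.193
R = 2.92/6.193 = 0.4715 kJ/s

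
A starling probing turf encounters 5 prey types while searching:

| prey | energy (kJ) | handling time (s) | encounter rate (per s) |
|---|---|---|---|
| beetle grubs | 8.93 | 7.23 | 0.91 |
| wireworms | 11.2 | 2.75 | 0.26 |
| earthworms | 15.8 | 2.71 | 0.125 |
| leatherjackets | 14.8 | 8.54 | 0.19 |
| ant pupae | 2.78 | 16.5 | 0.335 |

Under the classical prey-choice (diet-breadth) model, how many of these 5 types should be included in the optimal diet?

2

Profitabilities (E/h, kJ/s): earthworms 5.83, wireworms 4.07, leatherjackets 1.73, beetle grubs 1.24, ant pupae 0.168. Add prey in this order while the next type's profitability exceeds the intake rate on those already taken.
Rate on top 1: 1.475. wireworms: 4.07 > 1.475 → include.
Rate on top 2: 2.38. leatherjackets: 1.73 < 2.38 → exclude; stop.
Optimal diet: earthworms, wireworms — 2 of 5 types.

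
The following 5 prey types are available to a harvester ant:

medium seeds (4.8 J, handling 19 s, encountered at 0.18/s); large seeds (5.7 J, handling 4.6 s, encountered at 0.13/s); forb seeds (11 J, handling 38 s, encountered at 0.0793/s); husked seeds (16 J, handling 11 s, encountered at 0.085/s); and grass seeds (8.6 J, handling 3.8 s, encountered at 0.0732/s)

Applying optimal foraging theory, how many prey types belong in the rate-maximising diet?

3

E/h in descending order: grass seeds 2.26, husked seeds 1.45, large seeds 1.24, forb seeds 0.289, medium seeds 0.253 J/s. The optimal diet is the largest prefix of this list for which every included type satisfies E_i/h_i > R on the types above it.
Rate on top 1: 0.4925. husked seeds: 1.45 > 0.4925 → include.
Rate on top 2: 0.8989. large seeds: 1.24 > 0.8989 → include.
Rate on top 3: 0.9713. forb seeds: 0.289 < 0.9713 → exclude; stop.
Optimal diet: grass seeds, husked seeds, large seeds — 3 of 5 types.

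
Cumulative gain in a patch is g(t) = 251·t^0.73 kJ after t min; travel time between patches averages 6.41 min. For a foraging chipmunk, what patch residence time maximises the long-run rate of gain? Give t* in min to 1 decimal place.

17.3 min

Optimal t* satisfies g'(t*) = g(t*)/(T + t*).
g'(t) = 0.73·251·t^-0.27. Setting 0.73·251·t^-0.27 = 251·t^0.73/(6.41+t) gives 0.73(6.41+t) = t, so 0.27·t = 0.73×6.41.
t* = 0.73×6.41/0.27 = 17.33 min.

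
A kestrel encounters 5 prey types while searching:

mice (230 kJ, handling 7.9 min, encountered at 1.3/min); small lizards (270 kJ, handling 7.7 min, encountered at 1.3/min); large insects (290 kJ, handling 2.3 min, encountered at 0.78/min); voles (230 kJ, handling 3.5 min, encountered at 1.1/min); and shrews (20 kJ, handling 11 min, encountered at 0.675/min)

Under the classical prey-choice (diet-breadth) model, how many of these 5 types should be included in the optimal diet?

1

E/h in descending order: large insects 126, voles 65.7, small lizards 35.1, mice 29.1, shrews 1.82 kJ/min. The optimal diet is the largest prefix of this list for which every included type satisfies E_i/h_i > R on the types above it.
Rate on top 1: 80.96. voles: 65.7 < 80.96 → exclude; stop.
Optimal diet: large insects — 1 of 5 types.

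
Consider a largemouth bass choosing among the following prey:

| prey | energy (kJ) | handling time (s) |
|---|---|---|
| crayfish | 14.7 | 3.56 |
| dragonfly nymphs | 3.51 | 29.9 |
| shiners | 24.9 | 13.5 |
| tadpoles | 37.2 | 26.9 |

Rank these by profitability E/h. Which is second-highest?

Profitability E/h (kJ/s): crayfish = 14.7/3.56 = 4.13, dragonfly nymphs = 3.51/29.9 = 0.117, shiners = 24.9/13.5 = 1.84, tadpoles = 37.2/26.9 = 1.38.
Ranked: crayfish > shiners > tadpoles > dragonfly nymphs.

shiners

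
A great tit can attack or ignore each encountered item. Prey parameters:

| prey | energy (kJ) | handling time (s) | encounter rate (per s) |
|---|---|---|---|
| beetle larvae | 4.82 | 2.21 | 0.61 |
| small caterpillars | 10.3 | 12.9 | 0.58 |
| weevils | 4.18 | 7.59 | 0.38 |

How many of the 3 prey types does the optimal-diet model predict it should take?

1

E/h in descending order: beetle larvae 2.18, small caterpillars 0.798, weevils 0.551 kJ/s. The optimal diet is the largest prefix of this list for which every included type satisfies E_i/h_i > R on the types above it.
Rate on top 1: 1.252. small caterpillars: 0.798 < 1.252 → exclude; stop.
Optimal diet: beetle larvae — 1 of 3 types.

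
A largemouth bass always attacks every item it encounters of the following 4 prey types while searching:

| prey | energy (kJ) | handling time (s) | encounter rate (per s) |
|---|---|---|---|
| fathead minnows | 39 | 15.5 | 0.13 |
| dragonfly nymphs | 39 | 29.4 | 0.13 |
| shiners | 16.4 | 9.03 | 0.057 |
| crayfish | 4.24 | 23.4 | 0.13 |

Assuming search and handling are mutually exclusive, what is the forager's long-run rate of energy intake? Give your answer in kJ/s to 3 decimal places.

1.119 kJ/s

R = Σλ_iE_i / (1 + Σλ_ih_i)
Numerator: 0.13×39 + 0.13×39 + 0.057×16.4 + 0.13×4.24 = 11.63
Denominator: 1 + 0.13×15.5 + 0.13×29.4 + 0.057×9.03 + 0.13×23.4 = 10.39
R = 11.63/10.39 = 1.119 kJ/s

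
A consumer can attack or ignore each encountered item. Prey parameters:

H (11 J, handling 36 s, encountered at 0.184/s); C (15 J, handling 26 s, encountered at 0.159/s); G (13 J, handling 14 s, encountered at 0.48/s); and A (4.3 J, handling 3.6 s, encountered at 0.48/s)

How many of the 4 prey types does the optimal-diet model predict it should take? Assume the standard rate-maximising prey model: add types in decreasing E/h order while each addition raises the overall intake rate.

Rank by E/h (J/s): A 1.19, G 0.929, C 0.577, H 0.306. Include each in turn until the next type's E/h falls below the running intake rate.
Rate on top 1: 0.7566. G: 0.929 > 0.7566 → include.
Rate on top 2: 0.8789. C: 0.577 < 0.8789 → exclude; stop.
Optimal diet: A, G — 2 of 4 types.

2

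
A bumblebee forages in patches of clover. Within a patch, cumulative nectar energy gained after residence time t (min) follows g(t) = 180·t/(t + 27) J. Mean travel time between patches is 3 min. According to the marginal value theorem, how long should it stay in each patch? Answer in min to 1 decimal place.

Optimal t* satisfies g'(t*) = g(t*)/(T + t*).
g'(t) = 180·27/(t + 27)². Setting 180·27/(t+27)² = 180t/[(t+27)(3+t)] gives 27(3+t) = t(t+27), so t² = 27×3 = 81.
t* = √81 = 9 min.

9.0 min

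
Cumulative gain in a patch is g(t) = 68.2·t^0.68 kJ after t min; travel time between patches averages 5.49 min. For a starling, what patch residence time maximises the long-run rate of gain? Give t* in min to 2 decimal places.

Optimal t* satisfies g'(t*) = g(t*)/(T + t*).
g'(t) = 0.68·68.2·t^-0.32. Setting 0.68·68.2·t^-0.32 = 68.2·t^0.68/(5.49+t) gives 0.68(5.49+t) = t, so 0.32·t = 0.68×5.49.
t* = 0.68×5.49/0.32 = 11.67 min.

11.67 min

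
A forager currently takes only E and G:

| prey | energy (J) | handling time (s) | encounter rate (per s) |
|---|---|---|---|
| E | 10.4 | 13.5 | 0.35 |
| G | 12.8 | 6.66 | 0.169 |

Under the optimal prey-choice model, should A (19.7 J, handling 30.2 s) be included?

No

Current rate: (0.35×10.4 + 0.169×12.8)/(1 + 0.35×13.5 + 0.169×6.66) = 0.8471 J/s.
Profitability of A: 19.7/30.2 = 0.6523 J/s.
Since 0.6523 < R, time spent handling A is better spent searching.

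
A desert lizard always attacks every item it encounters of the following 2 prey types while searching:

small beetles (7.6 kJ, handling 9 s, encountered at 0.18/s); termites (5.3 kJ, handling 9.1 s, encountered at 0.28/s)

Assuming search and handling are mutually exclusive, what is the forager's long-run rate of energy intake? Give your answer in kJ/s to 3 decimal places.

0.552 kJ/s

R = (0.18×7.6 + 0.28×5.3) / (1 + 0.18×9 + 0.28×9.1) = 2.852/5.168 = 0.5519 kJ/s.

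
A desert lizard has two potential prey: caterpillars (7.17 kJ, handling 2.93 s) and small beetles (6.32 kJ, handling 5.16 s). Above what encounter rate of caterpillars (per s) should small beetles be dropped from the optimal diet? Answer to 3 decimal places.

0.342 per s

Drop small beetles once their profitability E₂/h₂ falls below the rate achievable on caterpillars alone: E₂/h₂ = λE₁/(1 + λh₁).
Solve for λ: λE₁h₂ = E₂(1 + λh₁) → λ(E₁h₂ − E₂h₁) = E₂ → λ = E₂/(E₁h₂ − E₂h₁).
λ = 6.32/(7.17×5.16 − 6.32×2.93) = 6.32/18.48 = 0.342 per s.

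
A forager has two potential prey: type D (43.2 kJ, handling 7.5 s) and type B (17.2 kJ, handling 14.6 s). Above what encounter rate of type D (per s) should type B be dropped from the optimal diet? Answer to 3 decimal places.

0.034 per s

At the threshold, the rate on type D alone equals the profitability of type B: λ·43.2/(1 + λ·7.5) = 17.2/14.6 = 1.178.
Rearranging, λ(43.2 − 1.178×7.5) = 1.178, so λ = 1.178/34.36 = 0.03428 per s.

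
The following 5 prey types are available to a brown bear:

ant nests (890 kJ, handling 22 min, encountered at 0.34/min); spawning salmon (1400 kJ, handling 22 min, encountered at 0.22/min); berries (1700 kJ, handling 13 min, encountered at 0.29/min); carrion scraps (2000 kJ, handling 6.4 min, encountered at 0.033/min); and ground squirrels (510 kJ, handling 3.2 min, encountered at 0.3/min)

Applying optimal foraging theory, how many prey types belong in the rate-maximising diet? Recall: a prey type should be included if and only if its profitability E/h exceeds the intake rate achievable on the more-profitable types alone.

Profitabilities (E/h, kJ/min): carrion scraps 312, ground squirrels 159, berries 131, spawning salmon 63.6, ant nests 40.5. Add prey in this order while the next type's profitability exceeds the intake rate on those already taken.
Rate on top 1: 54.49. ground squirrels: 159 > 54.49 → include.
Rate on top 2: 100.9. berries: 131 > 100.9 → include.
Rate on top 3: 119.8. spawning salmon: 63.6 < 119.8 → exclude; stop.
Optimal diet: carrion scraps, ground squirrels, berries — 3 of 5 types.

3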